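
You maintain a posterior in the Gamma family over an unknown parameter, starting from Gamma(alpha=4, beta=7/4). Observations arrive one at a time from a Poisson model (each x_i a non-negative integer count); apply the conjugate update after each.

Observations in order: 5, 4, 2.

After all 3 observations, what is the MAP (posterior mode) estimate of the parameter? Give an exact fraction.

obs 1: x=5 → posterior Gamma(9, 11/4)
obs 2: x=4 → posterior Gamma(13, 15/4)
obs 3: x=2 → posterior Gamma(15, 19/4)

56/19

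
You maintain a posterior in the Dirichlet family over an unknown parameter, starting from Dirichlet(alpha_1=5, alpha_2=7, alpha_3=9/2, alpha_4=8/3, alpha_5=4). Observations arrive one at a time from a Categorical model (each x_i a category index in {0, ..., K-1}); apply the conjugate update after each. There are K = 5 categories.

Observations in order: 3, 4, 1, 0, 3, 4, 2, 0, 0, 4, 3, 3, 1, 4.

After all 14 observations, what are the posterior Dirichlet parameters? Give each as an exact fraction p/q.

obs 1: x=3 → posterior Dirichlet(5, 7, 9/2, 11/3, 4)
obs 2: x=4 → posterior Dirichlet(5, 7, 9/2, 11/3, 5)
obs 3: x=1 → posterior Dirichlet(5, 8, 9/2, 11/3, 5)
obs 4: x=0 → posterior Dirichlet(6, 8, 9/2, 11/3, 5)
obs 5: x=3 → posterior Dirichlet(6, 8, 9/2, 14/3, 5)
obs 6: x=4 → posterior Dirichlet(6, 8, 9/2, 14/3, 6)
obs 7: x=2 → posterior Dirichlet(6, 8, 11/2, 14/3, 6)
obs 8: x=0 → posterior Dirichlet(7, 8, 11/2, 14/3, 6)
obs 9: x=0 → posterior Dirichlet(8, 8, 11/2, 14/3, 6)
obs 10: x=4 → posterior Dirichlet(8, 8, 11/2, 14/3, 7)
obs 11: x=3 → posterior Dirichlet(8, 8, 11/2, 17/3, 7)
obs 12: x=3 → posterior Dirichlet(8, 8, 11/2, 20/3, 7)
obs 13: x=1 → posterior Dirichlet(8, 9, 11/2, 20/3, 7)
obs 14: x=4 → posterior Dirichlet(8, 9, 11/2, 20/3, 8)

alpha_1=8, alpha_2=9, alpha_3=11/2, alpha_4=20/3, alpha_5=8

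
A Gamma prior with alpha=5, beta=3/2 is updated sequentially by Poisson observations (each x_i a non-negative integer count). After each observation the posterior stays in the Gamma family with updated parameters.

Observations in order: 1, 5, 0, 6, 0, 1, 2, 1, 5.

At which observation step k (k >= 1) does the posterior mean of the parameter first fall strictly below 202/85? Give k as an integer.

k = 7

obs 1: x=1 → posterior Gamma(6, 5/2)
obs 2: x=5 → posterior Gamma(11, 7/2)
obs 3: x=0 → posterior Gamma(11, 9/2)
obs 4: x=6 → posterior Gamma(17, 11/2)
obs 5: x=0 → posterior Gamma(17, 13/2)
obs 6: x=1 → posterior Gamma(18, 15/2)
obs 7: x=2 → posterior Gamma(20, 17/2)
obs 8: x=1 → posterior Gamma(21, 19/2)
obs 9: x=5 → posterior Gamma(26, 21/2)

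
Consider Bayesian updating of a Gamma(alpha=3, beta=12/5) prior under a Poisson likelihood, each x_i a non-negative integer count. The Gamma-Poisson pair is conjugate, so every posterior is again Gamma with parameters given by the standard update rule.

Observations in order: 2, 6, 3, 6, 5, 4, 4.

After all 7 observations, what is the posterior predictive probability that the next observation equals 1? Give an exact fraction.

2492948208788289159993264949518714595782668892270995450955/22085827895139816776239946565283164870185114992726805315584

obs 1: x=2 → posterior Gamma(5, 17/5)
obs 2: x=6 → posterior Gamma(11, 22/5)
obs 3: x=3 → posterior Gamma(14, 27/5)
obs 4: x=6 → posterior Gamma(20, 32/5)
obs 5: x=5 → posterior Gamma(25, 37/5)
obs 6: x=4 → posterior Gamma(29, 42/5)
obs 7: x=4 → posterior Gamma(33, 47/5)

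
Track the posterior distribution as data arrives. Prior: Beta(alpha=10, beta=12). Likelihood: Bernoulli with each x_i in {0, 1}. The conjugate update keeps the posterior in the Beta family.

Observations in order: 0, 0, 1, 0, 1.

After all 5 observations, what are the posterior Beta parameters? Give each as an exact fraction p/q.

alpha=12, beta=15

obs 1: x=0 → posterior Beta(10, 13)
obs 2: x=0 → posterior Beta(10, 14)
obs 3: x=1 → posterior Beta(11, 14)
obs 4: x=0 → posterior Beta(11, 15)
obs 5: x=1 → posterior Beta(12, 15)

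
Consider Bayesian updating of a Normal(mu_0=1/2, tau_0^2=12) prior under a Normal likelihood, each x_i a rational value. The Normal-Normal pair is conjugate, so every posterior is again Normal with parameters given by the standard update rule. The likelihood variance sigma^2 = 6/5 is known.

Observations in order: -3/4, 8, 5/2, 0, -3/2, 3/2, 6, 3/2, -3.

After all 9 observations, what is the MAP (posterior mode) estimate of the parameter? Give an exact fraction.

11/7

obs 1: x=-3/4 → posterior Normal(-7/11, 12/11)
obs 2: x=8 → posterior Normal(73/21, 4/7)
obs 3: x=5/2 → posterior Normal(98/31, 12/31)
obs 4: x=0 → posterior Normal(98/41, 12/41)
obs 5: x=-3/2 → posterior Normal(83/51, 4/17)
obs 6: x=3/2 → posterior Normal(98/61, 12/61)
obs 7: x=6 → posterior Normal(158/71, 12/71)
obs 8: x=3/2 → posterior Normal(173/81, 4/27)
obs 9: x=-3 → posterior Normal(11/7, 12/91)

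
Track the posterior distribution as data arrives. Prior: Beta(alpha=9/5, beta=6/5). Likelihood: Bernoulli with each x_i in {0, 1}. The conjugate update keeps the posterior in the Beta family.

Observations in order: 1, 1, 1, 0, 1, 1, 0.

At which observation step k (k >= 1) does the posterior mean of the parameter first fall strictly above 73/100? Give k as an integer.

obs 1: x=1 → posterior Beta(14/5, 6/5)
obs 2: x=1 → posterior Beta(19/5, 6/5)
obs 3: x=1 → posterior Beta(24/5, 6/5)
obs 4: x=0 → posterior Beta(24/5, 11/5)
obs 5: x=1 → posterior Beta(29/5, 11/5)
obs 6: x=1 → posterior Beta(34/5, 11/5)
obs 7: x=0 → posterior Beta(34/5, 16/5)

k = 2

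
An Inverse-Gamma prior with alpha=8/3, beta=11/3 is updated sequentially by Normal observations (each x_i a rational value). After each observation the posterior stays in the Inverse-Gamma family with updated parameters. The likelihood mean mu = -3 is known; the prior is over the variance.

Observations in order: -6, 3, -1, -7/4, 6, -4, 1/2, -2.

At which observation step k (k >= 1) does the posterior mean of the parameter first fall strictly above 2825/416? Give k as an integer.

k = 2

obs 1: x=-6 → posterior Inverse-Gamma(19/6, 49/6)
obs 2: x=3 → posterior Inverse-Gamma(11/3, 157/6)
obs 3: x=-1 → posterior Inverse-Gamma(25/6, 169/6)
obs 4: x=-7/4 → posterior Inverse-Gamma(14/3, 2779/96)
obs 5: x=6 → posterior Inverse-Gamma(31/6, 6667/96)
obs 6: x=-4 → posterior Inverse-Gamma(17/3, 6715/96)
obs 7: x=1/2 → posterior Inverse-Gamma(37/6, 7303/96)
obs 8: x=-2 → posterior Inverse-Gamma(20/3, 7351/96)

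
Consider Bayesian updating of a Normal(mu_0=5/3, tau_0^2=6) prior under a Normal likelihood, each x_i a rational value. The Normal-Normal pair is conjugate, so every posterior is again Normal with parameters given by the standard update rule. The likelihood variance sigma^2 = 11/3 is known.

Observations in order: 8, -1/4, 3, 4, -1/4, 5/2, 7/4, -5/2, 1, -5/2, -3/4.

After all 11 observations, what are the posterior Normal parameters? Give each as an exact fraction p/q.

obs 1: x=8 → posterior Normal(487/87, 66/29)
obs 2: x=-1/4 → posterior Normal(947/282, 66/47)
obs 3: x=3 → posterior Normal(1271/390, 66/65)
obs 4: x=4 → posterior Normal(1703/498, 66/83)
obs 5: x=-1/4 → posterior Normal(838/303, 66/101)
obs 6: x=5/2 → posterior Normal(139/51, 66/119)
obs 7: x=7/4 → posterior Normal(2135/822, 66/137)
obs 8: x=-5/2 → posterior Normal(373/186, 66/155)
obs 9: x=1 → posterior Normal(1973/1038, 66/173)
obs 10: x=-5/2 → posterior Normal(1703/1146, 66/191)
obs 11: x=-3/4 → posterior Normal(811/627, 6/19)

mu_0=811/627, tau_0^2=6/19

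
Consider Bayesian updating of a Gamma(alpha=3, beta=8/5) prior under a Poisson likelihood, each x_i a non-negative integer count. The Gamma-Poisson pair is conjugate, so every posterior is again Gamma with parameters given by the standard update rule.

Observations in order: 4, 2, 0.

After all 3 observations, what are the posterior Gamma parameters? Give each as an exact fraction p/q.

alpha=9, beta=23/5

obs 1: x=4 → posterior Gamma(7, 13/5)
obs 2: x=2 → posterior Gamma(9, 18/5)
obs 3: x=0 → posterior Gamma(9, 23/5)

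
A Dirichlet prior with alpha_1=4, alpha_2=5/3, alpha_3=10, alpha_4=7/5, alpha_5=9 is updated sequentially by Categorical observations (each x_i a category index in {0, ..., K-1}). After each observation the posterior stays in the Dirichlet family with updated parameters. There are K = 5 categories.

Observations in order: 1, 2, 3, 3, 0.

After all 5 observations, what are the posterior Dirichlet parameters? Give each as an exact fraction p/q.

alpha_1=5, alpha_2=8/3, alpha_3=11, alpha_4=17/5, alpha_5=9

obs 1: x=1 → posterior Dirichlet(4, 8/3, 10, 7/5, 9)
obs 2: x=2 → posterior Dirichlet(4, 8/3, 11, 7/5, 9)
obs 3: x=3 → posterior Dirichlet(4, 8/3, 11, 12/5, 9)
obs 4: x=3 → posterior Dirichlet(4, 8/3, 11, 17/5, 9)
obs 5: x=0 → posterior Dirichlet(5, 8/3, 11, 17/5, 9)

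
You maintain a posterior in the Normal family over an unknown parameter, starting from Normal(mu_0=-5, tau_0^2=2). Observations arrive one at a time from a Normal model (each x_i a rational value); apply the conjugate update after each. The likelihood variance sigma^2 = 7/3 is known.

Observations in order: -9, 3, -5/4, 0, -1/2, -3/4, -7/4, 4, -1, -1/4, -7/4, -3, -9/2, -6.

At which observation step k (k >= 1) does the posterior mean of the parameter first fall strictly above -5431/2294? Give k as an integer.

k = 5

obs 1: x=-9 → posterior Normal(-89/13, 14/13)
obs 2: x=3 → posterior Normal(-71/19, 14/19)
obs 3: x=-5/4 → posterior Normal(-157/50, 14/25)
obs 4: x=0 → posterior Normal(-157/62, 14/31)
obs 5: x=-1/2 → posterior Normal(-163/74, 14/37)
obs 6: x=-3/4 → posterior Normal(-2, 14/43)
obs 7: x=-7/4 → posterior Normal(-193/98, 2/7)
obs 8: x=4 → posterior Normal(-29/22, 14/55)
obs 9: x=-1 → posterior Normal(-157/122, 14/61)
obs 10: x=-1/4 → posterior Normal(-80/67, 14/67)
obs 11: x=-7/4 → posterior Normal(-181/146, 14/73)
obs 12: x=-3 → posterior Normal(-217/158, 14/79)
obs 13: x=-9/2 → posterior Normal(-271/170, 14/85)
obs 14: x=-6 → posterior Normal(-49/26, 2/13)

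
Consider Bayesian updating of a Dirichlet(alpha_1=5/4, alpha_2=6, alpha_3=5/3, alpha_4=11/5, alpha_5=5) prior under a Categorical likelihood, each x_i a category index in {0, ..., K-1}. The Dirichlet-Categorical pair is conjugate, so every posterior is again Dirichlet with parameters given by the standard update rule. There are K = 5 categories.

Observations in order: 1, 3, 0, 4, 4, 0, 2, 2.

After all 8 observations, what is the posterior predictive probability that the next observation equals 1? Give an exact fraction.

420/1447

obs 1: x=1 → posterior Dirichlet(5/4, 7, 5/3, 11/5, 5)
obs 2: x=3 → posterior Dirichlet(5/4, 7, 5/3, 16/5, 5)
obs 3: x=0 → posterior Dirichlet(9/4, 7, 5/3, 16/5, 5)
obs 4: x=4 → posterior Dirichlet(9/4, 7, 5/3, 16/5, 6)
obs 5: x=4 → posterior Dirichlet(9/4, 7, 5/3, 16/5, 7)
obs 6: x=0 → posterior Dirichlet(13/4, 7, 5/3, 16/5, 7)
obs 7: x=2 → posterior Dirichlet(13/4, 7, 8/3, 16/5, 7)
obs 8: x=2 → posterior Dirichlet(13/4, 7, 11/3, 16/5, 7)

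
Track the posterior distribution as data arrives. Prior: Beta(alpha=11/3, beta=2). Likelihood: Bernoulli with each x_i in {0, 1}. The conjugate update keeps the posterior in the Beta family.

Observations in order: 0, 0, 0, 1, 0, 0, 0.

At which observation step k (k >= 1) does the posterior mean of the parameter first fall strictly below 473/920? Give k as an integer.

obs 1: x=0 → posterior Beta(11/3, 3)
obs 2: x=0 → posterior Beta(11/3, 4)
obs 3: x=0 → posterior Beta(11/3, 5)
obs 4: x=1 → posterior Beta(14/3, 5)
obs 5: x=0 → posterior Beta(14/3, 6)
obs 6: x=0 → posterior Beta(14/3, 7)
obs 7: x=0 → posterior Beta(14/3, 8)

k = 2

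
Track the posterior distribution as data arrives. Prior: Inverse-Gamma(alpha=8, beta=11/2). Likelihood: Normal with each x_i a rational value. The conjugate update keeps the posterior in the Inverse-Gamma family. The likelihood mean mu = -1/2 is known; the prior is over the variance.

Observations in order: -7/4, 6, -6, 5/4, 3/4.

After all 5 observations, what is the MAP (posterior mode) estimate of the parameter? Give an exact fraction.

obs 1: x=-7/4 → posterior Inverse-Gamma(17/2, 201/32)
obs 2: x=6 → posterior Inverse-Gamma(9, 877/32)
obs 3: x=-6 → posterior Inverse-Gamma(19/2, 1361/32)
obs 4: x=5/4 → posterior Inverse-Gamma(10, 705/16)
obs 5: x=3/4 → posterior Inverse-Gamma(21/2, 1435/32)

1435/368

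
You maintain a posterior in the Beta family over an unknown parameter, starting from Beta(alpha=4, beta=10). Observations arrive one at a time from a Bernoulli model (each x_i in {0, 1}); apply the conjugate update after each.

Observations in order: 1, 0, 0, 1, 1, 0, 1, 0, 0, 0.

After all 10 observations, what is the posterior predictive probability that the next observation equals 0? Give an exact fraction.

2/3

obs 1: x=1 → posterior Beta(5, 10)
obs 2: x=0 → posterior Beta(5, 11)
obs 3: x=0 → posterior Beta(5, 12)
obs 4: x=1 → posterior Beta(6, 12)
obs 5: x=1 → posterior Beta(7, 12)
obs 6: x=0 → posterior Beta(7, 13)
obs 7: x=1 → posterior Beta(8, 13)
obs 8: x=0 → posterior Beta(8, 14)
obs 9: x=0 → posterior Beta(8, 15)
obs 10: x=0 → posterior Beta(8, 16)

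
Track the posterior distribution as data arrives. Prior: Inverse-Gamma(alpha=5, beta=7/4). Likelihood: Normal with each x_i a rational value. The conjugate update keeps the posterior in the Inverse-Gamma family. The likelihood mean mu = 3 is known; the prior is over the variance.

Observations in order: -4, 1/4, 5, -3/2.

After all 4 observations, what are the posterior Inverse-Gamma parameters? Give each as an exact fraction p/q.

obs 1: x=-4 → posterior Inverse-Gamma(11/2, 105/4)
obs 2: x=1/4 → posterior Inverse-Gamma(6, 961/32)
obs 3: x=5 → posterior Inverse-Gamma(13/2, 1025/32)
obs 4: x=-3/2 → posterior Inverse-Gamma(7, 1349/32)

alpha=7, beta=1349/32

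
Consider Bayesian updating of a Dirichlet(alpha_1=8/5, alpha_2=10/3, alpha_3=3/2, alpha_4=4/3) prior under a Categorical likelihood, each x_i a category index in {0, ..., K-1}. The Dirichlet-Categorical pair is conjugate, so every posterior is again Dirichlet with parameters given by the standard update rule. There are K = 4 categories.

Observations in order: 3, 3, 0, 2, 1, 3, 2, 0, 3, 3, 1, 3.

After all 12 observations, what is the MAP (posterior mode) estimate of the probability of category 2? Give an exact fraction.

75/473

obs 1: x=3 → posterior Dirichlet(8/5, 10/3, 3/2, 7/3)
obs 2: x=3 → posterior Dirichlet(8/5, 10/3, 3/2, 10/3)
obs 3: x=0 → posterior Dirichlet(13/5, 10/3, 3/2, 10/3)
obs 4: x=2 → posterior Dirichlet(13/5, 10/3, 5/2, 10/3)
obs 5: x=1 → posterior Dirichlet(13/5, 13/3, 5/2, 10/3)
obs 6: x=3 → posterior Dirichlet(13/5, 13/3, 5/2, 13/3)
obs 7: x=2 → posterior Dirichlet(13/5, 13/3, 7/2, 13/3)
obs 8: x=0 → posterior Dirichlet(18/5, 13/3, 7/2, 13/3)
obs 9: x=3 → posterior Dirichlet(18/5, 13/3, 7/2, 16/3)
obs 10: x=3 → posterior Dirichlet(18/5, 13/3, 7/2, 19/3)
obs 11: x=1 → posterior Dirichlet(18/5, 16/3, 7/2, 19/3)
obs 12: x=3 → posterior Dirichlet(18/5, 16/3, 7/2, 22/3)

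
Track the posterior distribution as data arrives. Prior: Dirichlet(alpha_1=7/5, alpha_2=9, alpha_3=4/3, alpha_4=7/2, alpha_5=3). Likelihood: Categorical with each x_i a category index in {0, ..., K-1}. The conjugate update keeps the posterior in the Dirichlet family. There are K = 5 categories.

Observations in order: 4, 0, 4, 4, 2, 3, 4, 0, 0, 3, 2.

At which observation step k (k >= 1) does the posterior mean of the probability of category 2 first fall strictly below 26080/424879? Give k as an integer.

obs 1: x=4 → posterior Dirichlet(7/5, 9, 4/3, 7/2, 4)
obs 2: x=0 → posterior Dirichlet(12/5, 9, 4/3, 7/2, 4)
obs 3: x=4 → posterior Dirichlet(12/5, 9, 4/3, 7/2, 5)
obs 4: x=4 → posterior Dirichlet(12/5, 9, 4/3, 7/2, 6)
obs 5: x=2 → posterior Dirichlet(12/5, 9, 7/3, 7/2, 6)
obs 6: x=3 → posterior Dirichlet(12/5, 9, 7/3, 9/2, 6)
obs 7: x=4 → posterior Dirichlet(12/5, 9, 7/3, 9/2, 7)
obs 8: x=0 → posterior Dirichlet(17/5, 9, 7/3, 9/2, 7)
obs 9: x=0 → posterior Dirichlet(22/5, 9, 7/3, 9/2, 7)
obs 10: x=3 → posterior Dirichlet(22/5, 9, 7/3, 11/2, 7)
obs 11: x=2 → posterior Dirichlet(22/5, 9, 10/3, 11/2, 7)

k = 4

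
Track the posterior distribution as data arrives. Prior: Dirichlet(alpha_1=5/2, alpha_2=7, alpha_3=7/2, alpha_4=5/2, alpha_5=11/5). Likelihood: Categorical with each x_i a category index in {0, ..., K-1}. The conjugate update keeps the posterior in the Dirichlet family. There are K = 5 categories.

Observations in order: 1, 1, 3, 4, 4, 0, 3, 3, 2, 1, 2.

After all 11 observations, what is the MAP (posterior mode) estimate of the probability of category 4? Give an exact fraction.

obs 1: x=1 → posterior Dirichlet(5/2, 8, 7/2, 5/2, 11/5)
obs 2: x=1 → posterior Dirichlet(5/2, 9, 7/2, 5/2, 11/5)
obs 3: x=3 → posterior Dirichlet(5/2, 9, 7/2, 7/2, 11/5)
obs 4: x=4 → posterior Dirichlet(5/2, 9, 7/2, 7/2, 16/5)
obs 5: x=4 → posterior Dirichlet(5/2, 9, 7/2, 7/2, 21/5)
obs 6: x=0 → posterior Dirichlet(7/2, 9, 7/2, 7/2, 21/5)
obs 7: x=3 → posterior Dirichlet(7/2, 9, 7/2, 9/2, 21/5)
obs 8: x=3 → posterior Dirichlet(7/2, 9, 7/2, 11/2, 21/5)
obs 9: x=2 → posterior Dirichlet(7/2, 9, 9/2, 11/2, 21/5)
obs 10: x=1 → posterior Dirichlet(7/2, 10, 9/2, 11/2, 21/5)
obs 11: x=2 → posterior Dirichlet(7/2, 10, 11/2, 11/2, 21/5)

32/237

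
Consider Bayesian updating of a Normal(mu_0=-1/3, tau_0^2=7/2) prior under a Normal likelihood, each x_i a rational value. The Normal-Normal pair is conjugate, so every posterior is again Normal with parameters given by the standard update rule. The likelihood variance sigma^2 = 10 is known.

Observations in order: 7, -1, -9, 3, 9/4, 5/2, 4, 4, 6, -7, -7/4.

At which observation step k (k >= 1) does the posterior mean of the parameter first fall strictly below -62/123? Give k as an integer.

obs 1: x=7 → posterior Normal(127/81, 70/27)
obs 2: x=-1 → posterior Normal(53/51, 35/17)
obs 3: x=-9 → posterior Normal(-83/123, 70/41)
obs 4: x=3 → posterior Normal(-5/36, 35/24)
obs 5: x=9/4 → posterior Normal(109/660, 14/11)
obs 6: x=5/2 → posterior Normal(319/744, 35/31)
obs 7: x=4 → posterior Normal(655/828, 70/69)
obs 8: x=4 → posterior Normal(991/912, 35/38)
obs 9: x=6 → posterior Normal(1495/996, 70/83)
obs 10: x=-7 → posterior Normal(907/1080, 7/9)
obs 11: x=-7/4 → posterior Normal(190/291, 70/97)

k = 3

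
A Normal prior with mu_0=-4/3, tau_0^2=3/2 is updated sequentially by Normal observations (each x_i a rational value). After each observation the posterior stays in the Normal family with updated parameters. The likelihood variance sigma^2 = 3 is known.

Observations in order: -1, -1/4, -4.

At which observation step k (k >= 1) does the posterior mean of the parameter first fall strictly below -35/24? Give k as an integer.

obs 1: x=-1 → posterior Normal(-11/9, 1)
obs 2: x=-1/4 → posterior Normal(-47/48, 3/4)
obs 3: x=-4 → posterior Normal(-19/12, 3/5)

k = 3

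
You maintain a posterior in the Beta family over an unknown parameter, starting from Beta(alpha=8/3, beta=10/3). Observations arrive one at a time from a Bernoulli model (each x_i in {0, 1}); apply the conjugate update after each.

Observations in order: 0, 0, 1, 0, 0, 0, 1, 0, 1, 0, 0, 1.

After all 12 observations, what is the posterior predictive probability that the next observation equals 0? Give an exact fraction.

obs 1: x=0 → posterior Beta(8/3, 13/3)
obs 2: x=0 → posterior Beta(8/3, 16/3)
obs 3: x=1 → posterior Beta(11/3, 16/3)
obs 4: x=0 → posterior Beta(11/3, 19/3)
obs 5: x=0 → posterior Beta(11/3, 22/3)
obs 6: x=0 → posterior Beta(11/3, 25/3)
obs 7: x=1 → posterior Beta(14/3, 25/3)
obs 8: x=0 → posterior Beta(14/3, 28/3)
obs 9: x=1 → posterior Beta(17/3, 28/3)
obs 10: x=0 → posterior Beta(17/3, 31/3)
obs 11: x=0 → posterior Beta(17/3, 34/3)
obs 12: x=1 → posterior Beta(20/3, 34/3)

17/27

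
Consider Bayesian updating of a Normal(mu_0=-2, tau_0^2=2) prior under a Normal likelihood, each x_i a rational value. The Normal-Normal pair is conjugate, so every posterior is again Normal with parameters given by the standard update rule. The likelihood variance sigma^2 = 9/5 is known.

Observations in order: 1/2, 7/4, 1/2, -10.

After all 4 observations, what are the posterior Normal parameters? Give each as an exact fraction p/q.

mu_0=-181/98, tau_0^2=18/49

obs 1: x=1/2 → posterior Normal(-13/19, 18/19)
obs 2: x=7/4 → posterior Normal(9/58, 18/29)
obs 3: x=1/2 → posterior Normal(19/78, 6/13)
obs 4: x=-10 → posterior Normal(-181/98, 18/49)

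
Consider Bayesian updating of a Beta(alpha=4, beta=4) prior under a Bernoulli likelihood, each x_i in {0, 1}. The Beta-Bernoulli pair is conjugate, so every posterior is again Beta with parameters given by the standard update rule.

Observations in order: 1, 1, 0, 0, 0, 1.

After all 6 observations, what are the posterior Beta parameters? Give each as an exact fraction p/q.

obs 1: x=1 → posterior Beta(5, 4)
obs 2: x=1 → posterior Beta(6, 4)
obs 3: x=0 → posterior Beta(6, 5)
obs 4: x=0 → posterior Beta(6, 6)
obs 5: x=0 → posterior Beta(6, 7)
obs 6: x=1 → posterior Beta(7, 7)

alpha=7, beta=7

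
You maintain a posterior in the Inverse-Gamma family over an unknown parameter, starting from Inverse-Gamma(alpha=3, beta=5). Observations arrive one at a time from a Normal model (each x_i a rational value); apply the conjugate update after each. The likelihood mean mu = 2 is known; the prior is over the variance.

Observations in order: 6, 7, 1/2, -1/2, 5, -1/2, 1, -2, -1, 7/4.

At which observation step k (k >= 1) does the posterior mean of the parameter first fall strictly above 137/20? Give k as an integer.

obs 1: x=6 → posterior Inverse-Gamma(7/2, 13)
obs 2: x=7 → posterior Inverse-Gamma(4, 51/2)
obs 3: x=1/2 → posterior Inverse-Gamma(9/2, 213/8)
obs 4: x=-1/2 → posterior Inverse-Gamma(5, 119/4)
obs 5: x=5 → posterior Inverse-Gamma(11/2, 137/4)
obs 6: x=-1/2 → posterior Inverse-Gamma(6, 299/8)
obs 7: x=1 → posterior Inverse-Gamma(13/2, 303/8)
obs 8: x=-2 → posterior Inverse-Gamma(7, 367/8)
obs 9: x=-1 → posterior Inverse-Gamma(15/2, 403/8)
obs 10: x=7/4 → posterior Inverse-Gamma(8, 1613/32)

k = 2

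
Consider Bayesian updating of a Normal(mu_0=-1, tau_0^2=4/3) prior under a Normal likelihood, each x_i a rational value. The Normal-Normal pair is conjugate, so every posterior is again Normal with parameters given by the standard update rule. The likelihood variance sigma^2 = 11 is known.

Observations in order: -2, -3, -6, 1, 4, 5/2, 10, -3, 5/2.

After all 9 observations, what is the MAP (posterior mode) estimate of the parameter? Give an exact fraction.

-3/23

obs 1: x=-2 → posterior Normal(-41/37, 44/37)
obs 2: x=-3 → posterior Normal(-53/41, 44/41)
obs 3: x=-6 → posterior Normal(-77/45, 44/45)
obs 4: x=1 → posterior Normal(-73/49, 44/49)
obs 5: x=4 → posterior Normal(-57/53, 44/53)
obs 6: x=5/2 → posterior Normal(-47/57, 44/57)
obs 7: x=10 → posterior Normal(-7/61, 44/61)
obs 8: x=-3 → posterior Normal(-19/65, 44/65)
obs 9: x=5/2 → posterior Normal(-3/23, 44/69)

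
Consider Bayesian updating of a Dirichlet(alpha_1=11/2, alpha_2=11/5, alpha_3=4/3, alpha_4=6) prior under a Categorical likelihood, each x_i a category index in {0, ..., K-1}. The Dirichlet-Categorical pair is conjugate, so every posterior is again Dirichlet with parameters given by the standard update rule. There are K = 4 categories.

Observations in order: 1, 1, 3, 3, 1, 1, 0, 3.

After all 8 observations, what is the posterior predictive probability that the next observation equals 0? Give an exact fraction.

obs 1: x=1 → posterior Dirichlet(11/2, 16/5, 4/3, 6)
obs 2: x=1 → posterior Dirichlet(11/2, 21/5, 4/3, 6)
obs 3: x=3 → posterior Dirichlet(11/2, 21/5, 4/3, 7)
obs 4: x=3 → posterior Dirichlet(11/2, 21/5, 4/3, 8)
obs 5: x=1 → posterior Dirichlet(11/2, 26/5, 4/3, 8)
obs 6: x=1 → posterior Dirichlet(11/2, 31/5, 4/3, 8)
obs 7: x=0 → posterior Dirichlet(13/2, 31/5, 4/3, 8)
obs 8: x=3 → posterior Dirichlet(13/2, 31/5, 4/3, 9)

195/691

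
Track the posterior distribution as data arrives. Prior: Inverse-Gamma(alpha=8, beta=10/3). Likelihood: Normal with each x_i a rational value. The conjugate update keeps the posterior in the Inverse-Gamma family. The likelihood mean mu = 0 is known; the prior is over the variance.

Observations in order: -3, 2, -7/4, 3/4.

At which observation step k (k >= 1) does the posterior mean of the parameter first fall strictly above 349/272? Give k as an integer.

k = 3

obs 1: x=-3 → posterior Inverse-Gamma(17/2, 47/6)
obs 2: x=2 → posterior Inverse-Gamma(9, 59/6)
obs 3: x=-7/4 → posterior Inverse-Gamma(19/2, 1091/96)
obs 4: x=3/4 → posterior Inverse-Gamma(10, 559/48)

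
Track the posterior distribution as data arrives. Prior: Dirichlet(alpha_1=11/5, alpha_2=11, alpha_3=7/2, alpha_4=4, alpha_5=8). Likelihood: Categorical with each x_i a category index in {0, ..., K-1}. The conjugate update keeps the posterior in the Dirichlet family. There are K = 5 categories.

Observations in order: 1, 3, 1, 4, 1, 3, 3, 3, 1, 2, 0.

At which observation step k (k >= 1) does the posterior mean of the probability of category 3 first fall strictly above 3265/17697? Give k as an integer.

obs 1: x=1 → posterior Dirichlet(11/5, 12, 7/2, 4, 8)
obs 2: x=3 → posterior Dirichlet(11/5, 12, 7/2, 5, 8)
obs 3: x=1 → posterior Dirichlet(11/5, 13, 7/2, 5, 8)
obs 4: x=4 → posterior Dirichlet(11/5, 13, 7/2, 5, 9)
obs 5: x=1 → posterior Dirichlet(11/5, 14, 7/2, 5, 9)
obs 6: x=3 → posterior Dirichlet(11/5, 14, 7/2, 6, 9)
obs 7: x=3 → posterior Dirichlet(11/5, 14, 7/2, 7, 9)
obs 8: x=3 → posterior Dirichlet(11/5, 14, 7/2, 8, 9)
obs 9: x=1 → posterior Dirichlet(11/5, 15, 7/2, 8, 9)
obs 10: x=2 → posterior Dirichlet(11/5, 15, 9/2, 8, 9)
obs 11: x=0 → posterior Dirichlet(16/5, 15, 9/2, 8, 9)

k = 7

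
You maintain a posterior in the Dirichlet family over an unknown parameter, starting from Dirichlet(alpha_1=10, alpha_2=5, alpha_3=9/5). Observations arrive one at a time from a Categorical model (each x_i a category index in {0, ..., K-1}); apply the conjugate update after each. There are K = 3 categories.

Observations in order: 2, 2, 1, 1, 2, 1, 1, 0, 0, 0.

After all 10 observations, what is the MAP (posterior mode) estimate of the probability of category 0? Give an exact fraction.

obs 1: x=2 → posterior Dirichlet(10, 5, 14/5)
obs 2: x=2 → posterior Dirichlet(10, 5, 19/5)
obs 3: x=1 → posterior Dirichlet(10, 6, 19/5)
obs 4: x=1 → posterior Dirichlet(10, 7, 19/5)
obs 5: x=2 → posterior Dirichlet(10, 7, 24/5)
obs 6: x=1 → posterior Dirichlet(10, 8, 24/5)
obs 7: x=1 → posterior Dirichlet(10, 9, 24/5)
obs 8: x=0 → posterior Dirichlet(11, 9, 24/5)
obs 9: x=0 → posterior Dirichlet(12, 9, 24/5)
obs 10: x=0 → posterior Dirichlet(13, 9, 24/5)

60/119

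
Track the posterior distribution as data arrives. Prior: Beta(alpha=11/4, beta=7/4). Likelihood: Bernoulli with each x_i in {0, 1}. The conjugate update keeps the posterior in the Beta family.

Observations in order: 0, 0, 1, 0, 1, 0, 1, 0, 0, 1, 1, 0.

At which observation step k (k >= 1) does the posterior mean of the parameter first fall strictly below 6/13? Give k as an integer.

obs 1: x=0 → posterior Beta(11/4, 11/4)
obs 2: x=0 → posterior Beta(11/4, 15/4)
obs 3: x=1 → posterior Beta(15/4, 15/4)
obs 4: x=0 → posterior Beta(15/4, 19/4)
obs 5: x=1 → posterior Beta(19/4, 19/4)
obs 6: x=0 → posterior Beta(19/4, 23/4)
obs 7: x=1 → posterior Beta(23/4, 23/4)
obs 8: x=0 → posterior Beta(23/4, 27/4)
obs 9: x=0 → posterior Beta(23/4, 31/4)
obs 10: x=1 → posterior Beta(27/4, 31/4)
obs 11: x=1 → posterior Beta(31/4, 31/4)
obs 12: x=0 → posterior Beta(31/4, 35/4)

k = 2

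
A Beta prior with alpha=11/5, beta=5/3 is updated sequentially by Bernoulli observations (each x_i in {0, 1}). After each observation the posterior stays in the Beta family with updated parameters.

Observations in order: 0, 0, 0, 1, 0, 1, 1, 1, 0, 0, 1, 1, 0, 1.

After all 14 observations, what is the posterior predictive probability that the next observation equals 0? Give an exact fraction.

65/134

obs 1: x=0 → posterior Beta(11/5, 8/3)
obs 2: x=0 → posterior Beta(11/5, 11/3)
obs 3: x=0 → posterior Beta(11/5, 14/3)
obs 4: x=1 → posterior Beta(16/5, 14/3)
obs 5: x=0 → posterior Beta(16/5, 17/3)
obs 6: x=1 → posterior Beta(21/5, 17/3)
obs 7: x=1 → posterior Beta(26/5, 17/3)
obs 8: x=1 → posterior Beta(31/5, 17/3)
obs 9: x=0 → posterior Beta(31/5, 20/3)
obs 10: x=0 → posterior Beta(31/5, 23/3)
obs 11: x=1 → posterior Beta(36/5, 23/3)
obs 12: x=1 → posterior Beta(41/5, 23/3)
obs 13: x=0 → posterior Beta(41/5, 26/3)
obs 14: x=1 → posterior Beta(46/5, 26/3)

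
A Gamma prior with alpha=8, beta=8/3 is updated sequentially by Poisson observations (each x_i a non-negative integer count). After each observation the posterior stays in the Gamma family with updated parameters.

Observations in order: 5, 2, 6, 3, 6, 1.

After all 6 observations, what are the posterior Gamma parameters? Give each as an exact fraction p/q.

obs 1: x=5 → posterior Gamma(13, 11/3)
obs 2: x=2 → posterior Gamma(15, 14/3)
obs 3: x=6 → posterior Gamma(21, 17/3)
obs 4: x=3 → posterior Gamma(24, 20/3)
obs 5: x=6 → posterior Gamma(30, 23/3)
obs 6: x=1 → posterior Gamma(31, 26/3)

alpha=31, beta=26/3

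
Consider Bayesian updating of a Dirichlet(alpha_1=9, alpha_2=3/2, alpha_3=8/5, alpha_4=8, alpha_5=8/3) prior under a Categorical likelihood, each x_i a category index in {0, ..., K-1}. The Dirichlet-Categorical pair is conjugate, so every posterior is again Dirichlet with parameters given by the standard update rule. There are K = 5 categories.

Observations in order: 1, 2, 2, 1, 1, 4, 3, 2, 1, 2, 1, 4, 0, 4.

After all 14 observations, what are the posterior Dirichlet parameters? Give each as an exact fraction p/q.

alpha_1=10, alpha_2=13/2, alpha_3=28/5, alpha_4=9, alpha_5=17/3

obs 1: x=1 → posterior Dirichlet(9, 5/2, 8/5, 8, 8/3)
obs 2: x=2 → posterior Dirichlet(9, 5/2, 13/5, 8, 8/3)
obs 3: x=2 → posterior Dirichlet(9, 5/2, 18/5, 8, 8/3)
obs 4: x=1 → posterior Dirichlet(9, 7/2, 18/5, 8, 8/3)
obs 5: x=1 → posterior Dirichlet(9, 9/2, 18/5, 8, 8/3)
obs 6: x=4 → posterior Dirichlet(9, 9/2, 18/5, 8, 11/3)
obs 7: x=3 → posterior Dirichlet(9, 9/2, 18/5, 9, 11/3)
obs 8: x=2 → posterior Dirichlet(9, 9/2, 23/5, 9, 11/3)
obs 9: x=1 → posterior Dirichlet(9, 11/2, 23/5, 9, 11/3)
obs 10: x=2 → posterior Dirichlet(9, 11/2, 28/5, 9, 11/3)
obs 11: x=1 → posterior Dirichlet(9, 13/2, 28/5, 9, 11/3)
obs 12: x=4 → posterior Dirichlet(9, 13/2, 28/5, 9, 14/3)
obs 13: x=0 → posterior Dirichlet(10, 13/2, 28/5, 9, 14/3)
obs 14: x=4 → posterior Dirichlet(10, 13/2, 28/5, 9, 17/3)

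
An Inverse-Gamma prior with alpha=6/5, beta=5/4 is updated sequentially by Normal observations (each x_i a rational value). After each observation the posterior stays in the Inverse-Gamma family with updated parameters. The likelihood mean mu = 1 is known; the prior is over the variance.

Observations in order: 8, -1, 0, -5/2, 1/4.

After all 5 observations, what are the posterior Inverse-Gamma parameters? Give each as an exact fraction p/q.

obs 1: x=8 → posterior Inverse-Gamma(17/10, 103/4)
obs 2: x=-1 → posterior Inverse-Gamma(11/5, 111/4)
obs 3: x=0 → posterior Inverse-Gamma(27/10, 113/4)
obs 4: x=-5/2 → posterior Inverse-Gamma(16/5, 275/8)
obs 5: x=1/4 → posterior Inverse-Gamma(37/10, 1109/32)

alpha=37/10, beta=1109/32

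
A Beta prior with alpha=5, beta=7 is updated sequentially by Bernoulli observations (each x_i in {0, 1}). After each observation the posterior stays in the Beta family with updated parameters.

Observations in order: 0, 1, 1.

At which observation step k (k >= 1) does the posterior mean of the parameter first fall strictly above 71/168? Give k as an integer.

obs 1: x=0 → posterior Beta(5, 8)
obs 2: x=1 → posterior Beta(6, 8)
obs 3: x=1 → posterior Beta(7, 8)

k = 2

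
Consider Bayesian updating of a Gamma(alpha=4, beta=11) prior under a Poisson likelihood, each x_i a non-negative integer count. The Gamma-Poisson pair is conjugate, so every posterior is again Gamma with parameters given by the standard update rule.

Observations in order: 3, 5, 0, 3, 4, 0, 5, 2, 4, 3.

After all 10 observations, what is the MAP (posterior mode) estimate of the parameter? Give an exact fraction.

32/21

obs 1: x=3 → posterior Gamma(7, 12)
obs 2: x=5 → posterior Gamma(12, 13)
obs 3: x=0 → posterior Gamma(12, 14)
obs 4: x=3 → posterior Gamma(15, 15)
obs 5: x=4 → posterior Gamma(19, 16)
obs 6: x=0 → posterior Gamma(19, 17)
obs 7: x=5 → posterior Gamma(24, 18)
obs 8: x=2 → posterior Gamma(26, 19)
obs 9: x=4 → posterior Gamma(30, 20)
obs 10: x=3 → posterior Gamma(33, 21)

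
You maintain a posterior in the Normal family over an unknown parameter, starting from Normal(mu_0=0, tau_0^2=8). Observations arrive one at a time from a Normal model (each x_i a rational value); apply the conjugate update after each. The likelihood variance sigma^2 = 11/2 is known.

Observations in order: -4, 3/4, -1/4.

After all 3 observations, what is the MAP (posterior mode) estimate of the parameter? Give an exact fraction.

obs 1: x=-4 → posterior Normal(-64/27, 88/27)
obs 2: x=3/4 → posterior Normal(-52/43, 88/43)
obs 3: x=-1/4 → posterior Normal(-56/59, 88/59)

-56/59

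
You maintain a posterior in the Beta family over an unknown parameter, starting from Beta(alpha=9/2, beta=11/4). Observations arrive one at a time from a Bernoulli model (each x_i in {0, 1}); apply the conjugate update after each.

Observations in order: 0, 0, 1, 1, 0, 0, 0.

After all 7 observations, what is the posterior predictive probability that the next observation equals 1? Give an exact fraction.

obs 1: x=0 → posterior Beta(9/2, 15/4)
obs 2: x=0 → posterior Beta(9/2, 19/4)
obs 3: x=1 → posterior Beta(11/2, 19/4)
obs 4: x=1 → posterior Beta(13/2, 19/4)
obs 5: x=0 → posterior Beta(13/2, 23/4)
obs 6: x=0 → posterior Beta(13/2, 27/4)
obs 7: x=0 → posterior Beta(13/2, 31/4)

26/57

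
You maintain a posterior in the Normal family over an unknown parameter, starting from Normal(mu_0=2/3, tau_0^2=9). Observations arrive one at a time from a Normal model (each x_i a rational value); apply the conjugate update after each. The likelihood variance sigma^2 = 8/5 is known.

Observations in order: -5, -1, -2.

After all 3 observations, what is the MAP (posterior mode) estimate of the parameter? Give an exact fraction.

obs 1: x=-5 → posterior Normal(-659/159, 72/53)
obs 2: x=-1 → posterior Normal(-397/147, 36/49)
obs 3: x=-2 → posterior Normal(-1064/429, 72/143)

-1064/429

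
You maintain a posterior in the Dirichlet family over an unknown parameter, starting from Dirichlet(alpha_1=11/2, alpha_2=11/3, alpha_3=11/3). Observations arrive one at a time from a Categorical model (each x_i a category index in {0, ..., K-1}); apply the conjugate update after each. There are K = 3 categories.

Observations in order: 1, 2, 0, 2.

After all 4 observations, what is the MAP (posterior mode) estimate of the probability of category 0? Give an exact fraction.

obs 1: x=1 → posterior Dirichlet(11/2, 14/3, 11/3)
obs 2: x=2 → posterior Dirichlet(11/2, 14/3, 14/3)
obs 3: x=0 → posterior Dirichlet(13/2, 14/3, 14/3)
obs 4: x=2 → posterior Dirichlet(13/2, 14/3, 17/3)

33/83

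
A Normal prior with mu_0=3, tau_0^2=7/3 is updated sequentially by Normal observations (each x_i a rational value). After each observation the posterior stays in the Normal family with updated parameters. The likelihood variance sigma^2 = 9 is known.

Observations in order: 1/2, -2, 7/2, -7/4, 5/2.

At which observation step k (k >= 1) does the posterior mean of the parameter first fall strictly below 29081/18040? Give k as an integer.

obs 1: x=1/2 → posterior Normal(169/68, 63/34)
obs 2: x=-2 → posterior Normal(141/82, 63/41)
obs 3: x=7/2 → posterior Normal(95/48, 21/16)
obs 4: x=-7/4 → posterior Normal(331/220, 63/55)
obs 5: x=5/2 → posterior Normal(401/248, 63/62)

k = 4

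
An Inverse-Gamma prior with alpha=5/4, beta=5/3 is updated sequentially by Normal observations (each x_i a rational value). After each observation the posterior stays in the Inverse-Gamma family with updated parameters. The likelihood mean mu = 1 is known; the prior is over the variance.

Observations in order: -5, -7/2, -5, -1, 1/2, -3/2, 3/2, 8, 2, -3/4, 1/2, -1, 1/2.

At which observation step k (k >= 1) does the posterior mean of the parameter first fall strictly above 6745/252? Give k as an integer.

obs 1: x=-5 → posterior Inverse-Gamma(7/4, 59/3)
obs 2: x=-7/2 → posterior Inverse-Gamma(9/4, 715/24)
obs 3: x=-5 → posterior Inverse-Gamma(11/4, 1147/24)
obs 4: x=-1 → posterior Inverse-Gamma(13/4, 1195/24)
obs 5: x=1/2 → posterior Inverse-Gamma(15/4, 599/12)
obs 6: x=-3/2 → posterior Inverse-Gamma(17/4, 1273/24)
obs 7: x=3/2 → posterior Inverse-Gamma(19/4, 319/6)
obs 8: x=8 → posterior Inverse-Gamma(21/4, 233/3)
obs 9: x=2 → posterior Inverse-Gamma(23/4, 469/6)
obs 10: x=-3/4 → posterior Inverse-Gamma(25/4, 7651/96)
obs 11: x=1/2 → posterior Inverse-Gamma(27/4, 7663/96)
obs 12: x=-1 → posterior Inverse-Gamma(29/4, 7855/96)
obs 13: x=1/2 → posterior Inverse-Gamma(31/4, 7867/96)

k = 3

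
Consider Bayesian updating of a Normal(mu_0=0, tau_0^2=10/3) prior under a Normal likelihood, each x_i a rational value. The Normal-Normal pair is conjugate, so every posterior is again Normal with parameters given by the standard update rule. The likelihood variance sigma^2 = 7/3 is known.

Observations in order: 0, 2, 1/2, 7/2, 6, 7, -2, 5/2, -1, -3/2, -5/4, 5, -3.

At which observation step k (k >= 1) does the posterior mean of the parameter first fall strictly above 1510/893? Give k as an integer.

obs 1: x=0 → posterior Normal(0, 70/51)
obs 2: x=2 → posterior Normal(20/27, 70/81)
obs 3: x=1/2 → posterior Normal(25/37, 70/111)
obs 4: x=7/2 → posterior Normal(60/47, 70/141)
obs 5: x=6 → posterior Normal(40/19, 70/171)
obs 6: x=7 → posterior Normal(190/67, 70/201)
obs 7: x=-2 → posterior Normal(170/77, 10/33)
obs 8: x=5/2 → posterior Normal(65/29, 70/261)
obs 9: x=-1 → posterior Normal(185/97, 70/291)
obs 10: x=-3/2 → posterior Normal(170/107, 70/321)
obs 11: x=-5/4 → posterior Normal(35/26, 70/351)
obs 12: x=5 → posterior Normal(415/254, 70/381)
obs 13: x=-3 → posterior Normal(355/274, 70/411)

k = 5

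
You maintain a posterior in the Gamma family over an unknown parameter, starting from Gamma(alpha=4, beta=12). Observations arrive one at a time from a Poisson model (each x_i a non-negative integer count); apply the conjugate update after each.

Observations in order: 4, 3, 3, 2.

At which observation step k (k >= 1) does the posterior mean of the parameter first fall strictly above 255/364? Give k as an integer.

obs 1: x=4 → posterior Gamma(8, 13)
obs 2: x=3 → posterior Gamma(11, 14)
obs 3: x=3 → posterior Gamma(14, 15)
obs 4: x=2 → posterior Gamma(16, 16)

k = 2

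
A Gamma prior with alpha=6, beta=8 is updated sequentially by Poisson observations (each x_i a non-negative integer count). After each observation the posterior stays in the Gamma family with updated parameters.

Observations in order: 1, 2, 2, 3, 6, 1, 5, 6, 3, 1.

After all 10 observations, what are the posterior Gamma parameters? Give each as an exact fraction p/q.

obs 1: x=1 → posterior Gamma(7, 9)
obs 2: x=2 → posterior Gamma(9, 10)
obs 3: x=2 → posterior Gamma(11, 11)
obs 4: x=3 → posterior Gamma(14, 12)
obs 5: x=6 → posterior Gamma(20, 13)
obs 6: x=1 → posterior Gamma(21, 14)
obs 7: x=5 → posterior Gamma(26, 15)
obs 8: x=6 → posterior Gamma(32, 16)
obs 9: x=3 → posterior Gamma(35, 17)
obs 10: x=1 → posterior Gamma(36, 18)

alpha=36, beta=18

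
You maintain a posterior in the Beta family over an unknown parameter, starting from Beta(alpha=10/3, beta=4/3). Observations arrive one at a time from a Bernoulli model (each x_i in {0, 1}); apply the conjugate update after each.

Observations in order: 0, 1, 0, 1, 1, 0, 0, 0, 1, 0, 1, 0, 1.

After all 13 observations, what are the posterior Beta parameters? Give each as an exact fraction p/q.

alpha=28/3, beta=25/3

obs 1: x=0 → posterior Beta(10/3, 7/3)
obs 2: x=1 → posterior Beta(13/3, 7/3)
obs 3: x=0 → posterior Beta(13/3, 10/3)
obs 4: x=1 → posterior Beta(16/3, 10/3)
obs 5: x=1 → posterior Beta(19/3, 10/3)
obs 6: x=0 → posterior Beta(19/3, 13/3)
obs 7: x=0 → posterior Beta(19/3, 16/3)
obs 8: x=0 → posterior Beta(19/3, 19/3)
obs 9: x=1 → posterior Beta(22/3, 19/3)
obs 10: x=0 → posterior Beta(22/3, 22/3)
obs 11: x=1 → posterior Beta(25/3, 22/3)
obs 12: x=0 → posterior Beta(25/3, 25/3)
obs 13: x=1 → posterior Beta(28/3, 25/3)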